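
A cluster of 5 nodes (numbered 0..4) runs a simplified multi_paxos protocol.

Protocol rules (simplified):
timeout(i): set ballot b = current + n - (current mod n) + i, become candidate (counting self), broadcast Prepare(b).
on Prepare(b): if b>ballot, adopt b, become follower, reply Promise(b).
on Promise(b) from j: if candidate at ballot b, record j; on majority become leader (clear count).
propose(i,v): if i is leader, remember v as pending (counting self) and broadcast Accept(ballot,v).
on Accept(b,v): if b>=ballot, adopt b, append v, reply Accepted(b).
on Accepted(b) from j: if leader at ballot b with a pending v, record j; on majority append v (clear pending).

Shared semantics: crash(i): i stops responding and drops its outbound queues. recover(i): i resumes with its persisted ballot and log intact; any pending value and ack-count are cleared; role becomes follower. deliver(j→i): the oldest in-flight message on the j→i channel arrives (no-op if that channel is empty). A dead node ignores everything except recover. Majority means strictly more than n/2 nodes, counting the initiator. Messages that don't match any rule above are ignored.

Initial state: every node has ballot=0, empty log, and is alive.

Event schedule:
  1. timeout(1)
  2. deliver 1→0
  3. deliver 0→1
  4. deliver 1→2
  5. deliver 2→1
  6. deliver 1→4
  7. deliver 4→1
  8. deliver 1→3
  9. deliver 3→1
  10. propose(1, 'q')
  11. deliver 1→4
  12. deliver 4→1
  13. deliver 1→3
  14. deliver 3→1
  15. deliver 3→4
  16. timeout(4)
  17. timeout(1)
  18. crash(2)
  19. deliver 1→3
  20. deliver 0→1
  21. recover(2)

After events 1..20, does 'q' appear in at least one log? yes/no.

yes

e1 timeout(1): 1[cand,b=6,-]
e2 deliver 1→0: 0[foll,b=6,-]
e3 deliver 0→1: ·
e4 deliver 1→2: 2[foll,b=6,-]
e5 deliver 2→1: 1[lead,b=6,-]
e6 deliver 1→4: 4[foll,b=6,-]
e7 deliver 4→1: ·
e8 deliver 1→3: 3[foll,b=6,-]
e9 deliver 3→1: ·
e10 propose(1,'q'): ·
e11 deliver 1→4: 4[foll,b=6,q]
e12 deliver 4→1: ·
e13 deliver 1→3: 3[foll,b=6,q]
e14 deliver 3→1: 1[lead,b=6,q]
e15 deliver 3→4: ·
e16 timeout(4): 4[cand,b=14,q]
e17 timeout(1): 1[cand,b=11,q]
e18 crash(2): 2[✗foll,b=6,-]
e19 deliver 1→3: 3[foll,b=11,q]
e20 deliver 0→1: ·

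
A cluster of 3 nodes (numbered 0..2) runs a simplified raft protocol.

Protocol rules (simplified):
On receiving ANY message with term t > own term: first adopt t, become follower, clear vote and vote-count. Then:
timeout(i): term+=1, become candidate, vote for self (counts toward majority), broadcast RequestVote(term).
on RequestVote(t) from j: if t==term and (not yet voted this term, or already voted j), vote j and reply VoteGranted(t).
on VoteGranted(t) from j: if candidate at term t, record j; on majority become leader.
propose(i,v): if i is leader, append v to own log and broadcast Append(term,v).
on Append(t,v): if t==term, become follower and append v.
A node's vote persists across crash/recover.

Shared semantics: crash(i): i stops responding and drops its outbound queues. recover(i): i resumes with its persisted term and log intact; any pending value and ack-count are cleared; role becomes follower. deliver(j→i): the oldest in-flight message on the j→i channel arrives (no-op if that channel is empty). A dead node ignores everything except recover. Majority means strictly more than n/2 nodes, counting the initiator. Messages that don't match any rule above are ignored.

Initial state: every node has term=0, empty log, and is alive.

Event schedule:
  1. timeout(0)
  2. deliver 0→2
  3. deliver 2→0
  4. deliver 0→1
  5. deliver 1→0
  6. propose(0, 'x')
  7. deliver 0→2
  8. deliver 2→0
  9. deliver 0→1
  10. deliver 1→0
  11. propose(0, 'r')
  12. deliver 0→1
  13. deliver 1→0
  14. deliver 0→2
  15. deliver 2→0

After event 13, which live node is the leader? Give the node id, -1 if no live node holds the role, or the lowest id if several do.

0

e1 timeout(0): 0[cand,t=1,-]
e2 deliver 0→2: 2[foll,t=1,-]
e3 deliver 2→0: 0[lead,t=1,-]
e4 deliver 0→1: 1[foll,t=1,-]
e5 deliver 1→0: ·
e6 propose(0,'x'): 0[lead,t=1,x]
e7 deliver 0→2: 2[foll,t=1,x]
e8 deliver 2→0: ·
e9 deliver 0→1: 1[foll,t=1,x]
e10 deliver 1→0: ·
e11 propose(0,'r'): 0[lead,t=1,x,r]
e12 deliver 0→1: 1[foll,t=1,x,r]
e13 deliver 1→0: ·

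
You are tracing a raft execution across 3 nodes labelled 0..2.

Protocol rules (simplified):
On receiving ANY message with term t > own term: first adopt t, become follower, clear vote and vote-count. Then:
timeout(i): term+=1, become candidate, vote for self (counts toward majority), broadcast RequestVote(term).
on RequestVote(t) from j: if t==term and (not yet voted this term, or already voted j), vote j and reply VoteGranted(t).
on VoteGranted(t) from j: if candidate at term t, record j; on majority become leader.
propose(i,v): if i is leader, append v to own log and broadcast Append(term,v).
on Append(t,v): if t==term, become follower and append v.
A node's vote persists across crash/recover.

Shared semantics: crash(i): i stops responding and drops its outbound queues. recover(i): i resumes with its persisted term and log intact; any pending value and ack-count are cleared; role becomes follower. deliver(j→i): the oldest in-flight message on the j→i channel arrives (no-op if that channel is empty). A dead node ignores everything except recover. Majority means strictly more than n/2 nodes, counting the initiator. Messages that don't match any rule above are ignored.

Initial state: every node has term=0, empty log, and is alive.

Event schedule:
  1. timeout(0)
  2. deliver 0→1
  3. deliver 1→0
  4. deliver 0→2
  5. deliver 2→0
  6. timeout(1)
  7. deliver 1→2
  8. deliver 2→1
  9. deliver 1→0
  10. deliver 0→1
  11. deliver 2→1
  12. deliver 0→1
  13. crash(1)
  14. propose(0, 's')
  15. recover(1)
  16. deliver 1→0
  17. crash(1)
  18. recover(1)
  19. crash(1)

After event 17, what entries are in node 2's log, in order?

empty

after 1 — timeout(0): n0:cand/t1/[-]
after 2 — deliver 0→1: n1:foll/t1/[-]
after 3 — deliver 1→0: n0:lead/t1/[-]
after 4 — deliver 0→2: n2:foll/t1/[-]
after 5 — deliver 2→0: ·
after 6 — timeout(1): n1:cand/t2/[-]
after 7 — deliver 1→2: n2:foll/t2/[-]
after 8 — deliver 2→1: n1:lead/t2/[-]
after 9 — deliver 1→0: n0:foll/t2/[-]
after 10 — deliver 0→1: ·
after 11 — deliver 2→1: ·
after 12 — deliver 0→1: ·
after 13 — crash(1): n1:✗lead/t2/[-]
after 14 — propose(0,'s'): ·
after 15 — recover(1): n1:foll/t2/[-]
after 16 — deliver 1→0: ·
after 17 — crash(1): n1:✗foll/t2/[-]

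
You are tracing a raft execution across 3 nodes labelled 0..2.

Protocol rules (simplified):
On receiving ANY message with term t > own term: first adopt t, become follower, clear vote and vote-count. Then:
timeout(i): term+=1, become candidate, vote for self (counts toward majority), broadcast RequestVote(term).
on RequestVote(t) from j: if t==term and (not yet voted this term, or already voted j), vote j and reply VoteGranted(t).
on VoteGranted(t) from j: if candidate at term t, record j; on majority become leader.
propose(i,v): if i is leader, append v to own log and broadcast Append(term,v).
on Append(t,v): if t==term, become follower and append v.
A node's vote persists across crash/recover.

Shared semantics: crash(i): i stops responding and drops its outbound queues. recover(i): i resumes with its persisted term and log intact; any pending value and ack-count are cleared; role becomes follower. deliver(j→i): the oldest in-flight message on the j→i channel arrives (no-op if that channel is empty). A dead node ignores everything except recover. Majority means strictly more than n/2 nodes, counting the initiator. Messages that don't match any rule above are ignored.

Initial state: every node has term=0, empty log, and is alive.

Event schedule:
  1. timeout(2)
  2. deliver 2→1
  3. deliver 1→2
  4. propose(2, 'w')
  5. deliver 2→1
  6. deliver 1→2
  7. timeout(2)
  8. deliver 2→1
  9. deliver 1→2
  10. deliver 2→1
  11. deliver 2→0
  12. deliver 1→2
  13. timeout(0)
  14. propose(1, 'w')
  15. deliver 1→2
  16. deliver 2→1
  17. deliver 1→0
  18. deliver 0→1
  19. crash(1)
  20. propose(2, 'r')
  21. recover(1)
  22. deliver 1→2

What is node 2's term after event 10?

step 1 timeout(2): 2={cand,t=1,log=-}
step 2 deliver 2→1: 1={foll,t=1,log=-}
step 3 deliver 1→2: 2={lead,t=1,log=-}
step 4 propose(2,'w'): 2={lead,t=1,log=w}
step 5 deliver 2→1: 1={foll,t=1,log=w}
step 6 deliver 1→2: —
step 7 timeout(2): 2={cand,t=2,log=w}
step 8 deliver 2→1: 1={foll,t=2,log=w}
step 9 deliver 1→2: 2={lead,t=2,log=w}
step 10 deliver 2→1: —

2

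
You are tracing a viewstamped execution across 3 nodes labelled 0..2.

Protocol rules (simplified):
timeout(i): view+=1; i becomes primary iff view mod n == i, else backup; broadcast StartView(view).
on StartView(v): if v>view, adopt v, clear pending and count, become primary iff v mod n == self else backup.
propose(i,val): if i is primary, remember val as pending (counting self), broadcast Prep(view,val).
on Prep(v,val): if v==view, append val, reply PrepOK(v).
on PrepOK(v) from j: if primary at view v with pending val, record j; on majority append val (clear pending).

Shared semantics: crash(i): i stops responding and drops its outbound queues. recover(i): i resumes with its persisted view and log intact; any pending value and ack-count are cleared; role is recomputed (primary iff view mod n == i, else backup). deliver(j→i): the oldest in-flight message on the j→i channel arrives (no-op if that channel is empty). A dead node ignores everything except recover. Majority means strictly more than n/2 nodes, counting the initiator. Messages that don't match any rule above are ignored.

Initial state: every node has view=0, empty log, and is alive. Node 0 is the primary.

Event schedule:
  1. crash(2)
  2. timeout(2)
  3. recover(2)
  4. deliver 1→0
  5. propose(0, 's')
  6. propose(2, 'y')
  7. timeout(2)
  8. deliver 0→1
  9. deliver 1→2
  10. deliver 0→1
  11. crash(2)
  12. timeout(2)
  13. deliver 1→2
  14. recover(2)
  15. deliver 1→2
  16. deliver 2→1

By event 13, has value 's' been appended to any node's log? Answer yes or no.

yes

[1] crash(2) → N2(✗back v0 [-])
[2] timeout(2) → ∅
[3] recover(2) → N2(back v0 [-])
[4] deliver 1→0 → ∅
[5] propose(0,'s') → ∅
[6] propose(2,'y') → ∅
[7] timeout(2) → N2(back v1 [-])
[8] deliver 0→1 → N1(back v0 [s])
[9] deliver 1→2 → ∅
[10] deliver 0→1 → ∅
[11] crash(2) → N2(✗back v1 [-])
[12] timeout(2) → ∅
[13] deliver 1→2 → ∅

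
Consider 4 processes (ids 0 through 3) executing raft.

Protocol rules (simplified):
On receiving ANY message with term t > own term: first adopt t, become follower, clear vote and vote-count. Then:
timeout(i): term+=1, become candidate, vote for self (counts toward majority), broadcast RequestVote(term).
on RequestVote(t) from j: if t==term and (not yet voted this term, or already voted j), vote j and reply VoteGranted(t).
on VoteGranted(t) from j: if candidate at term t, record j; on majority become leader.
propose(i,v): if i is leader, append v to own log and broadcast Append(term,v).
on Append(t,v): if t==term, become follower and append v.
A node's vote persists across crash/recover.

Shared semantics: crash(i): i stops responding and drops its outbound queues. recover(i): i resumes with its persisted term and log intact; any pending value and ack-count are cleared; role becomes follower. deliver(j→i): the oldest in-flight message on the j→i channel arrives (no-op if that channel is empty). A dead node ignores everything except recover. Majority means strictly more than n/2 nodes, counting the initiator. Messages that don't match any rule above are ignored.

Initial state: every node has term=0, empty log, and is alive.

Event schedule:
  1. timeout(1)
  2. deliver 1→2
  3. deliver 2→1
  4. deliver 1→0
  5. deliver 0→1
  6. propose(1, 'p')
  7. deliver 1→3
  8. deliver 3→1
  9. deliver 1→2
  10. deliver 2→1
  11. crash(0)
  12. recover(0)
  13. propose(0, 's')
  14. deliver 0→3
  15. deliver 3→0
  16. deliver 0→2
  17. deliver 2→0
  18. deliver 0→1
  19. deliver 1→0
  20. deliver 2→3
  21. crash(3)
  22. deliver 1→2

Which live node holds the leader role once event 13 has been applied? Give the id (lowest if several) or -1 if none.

e1 timeout(1): 1[cand,t=1,-]
e2 deliver 1→2: 2[foll,t=1,-]
e3 deliver 2→1: ·
e4 deliver 1→0: 0[foll,t=1,-]
e5 deliver 0→1: 1[lead,t=1,-]
e6 propose(1,'p'): 1[lead,t=1,p]
e7 deliver 1→3: 3[foll,t=1,-]
e8 deliver 3→1: ·
e9 deliver 1→2: 2[foll,t=1,p]
e10 deliver 2→1: ·
e11 crash(0): 0[✗foll,t=1,-]
e12 recover(0): 0[foll,t=1,-]
e13 propose(0,'s'): ·

1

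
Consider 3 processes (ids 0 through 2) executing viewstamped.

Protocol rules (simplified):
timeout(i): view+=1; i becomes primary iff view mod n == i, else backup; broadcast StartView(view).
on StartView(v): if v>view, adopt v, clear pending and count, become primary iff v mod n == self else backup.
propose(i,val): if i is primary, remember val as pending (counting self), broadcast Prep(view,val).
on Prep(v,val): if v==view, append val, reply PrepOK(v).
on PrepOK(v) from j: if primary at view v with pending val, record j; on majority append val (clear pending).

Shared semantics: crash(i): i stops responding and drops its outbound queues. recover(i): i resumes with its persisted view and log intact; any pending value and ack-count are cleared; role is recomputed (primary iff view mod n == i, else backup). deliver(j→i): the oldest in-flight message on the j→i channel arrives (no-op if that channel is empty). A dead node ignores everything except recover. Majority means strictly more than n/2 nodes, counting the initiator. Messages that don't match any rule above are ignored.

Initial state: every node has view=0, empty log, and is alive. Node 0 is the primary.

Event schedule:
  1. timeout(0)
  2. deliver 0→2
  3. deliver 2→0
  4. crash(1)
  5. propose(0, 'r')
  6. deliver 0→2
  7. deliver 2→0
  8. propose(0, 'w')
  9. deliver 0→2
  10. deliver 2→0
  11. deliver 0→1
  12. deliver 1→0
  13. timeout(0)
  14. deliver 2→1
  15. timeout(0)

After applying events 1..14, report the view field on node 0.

2

step 1 timeout(0): 0={back,v=1,log=-}
step 2 deliver 0→2: 2={back,v=1,log=-}
step 3 deliver 2→0: —
step 4 crash(1): 1={✗back,v=0,log=-}
step 5 propose(0,'r'): —
step 6 deliver 0→2: —
step 7 deliver 2→0: —
step 8 propose(0,'w'): —
step 9 deliver 0→2: —
step 10 deliver 2→0: —
step 11 deliver 0→1: —
step 12 deliver 1→0: —
step 13 timeout(0): 0={back,v=2,log=-}
step 14 deliver 2→1: —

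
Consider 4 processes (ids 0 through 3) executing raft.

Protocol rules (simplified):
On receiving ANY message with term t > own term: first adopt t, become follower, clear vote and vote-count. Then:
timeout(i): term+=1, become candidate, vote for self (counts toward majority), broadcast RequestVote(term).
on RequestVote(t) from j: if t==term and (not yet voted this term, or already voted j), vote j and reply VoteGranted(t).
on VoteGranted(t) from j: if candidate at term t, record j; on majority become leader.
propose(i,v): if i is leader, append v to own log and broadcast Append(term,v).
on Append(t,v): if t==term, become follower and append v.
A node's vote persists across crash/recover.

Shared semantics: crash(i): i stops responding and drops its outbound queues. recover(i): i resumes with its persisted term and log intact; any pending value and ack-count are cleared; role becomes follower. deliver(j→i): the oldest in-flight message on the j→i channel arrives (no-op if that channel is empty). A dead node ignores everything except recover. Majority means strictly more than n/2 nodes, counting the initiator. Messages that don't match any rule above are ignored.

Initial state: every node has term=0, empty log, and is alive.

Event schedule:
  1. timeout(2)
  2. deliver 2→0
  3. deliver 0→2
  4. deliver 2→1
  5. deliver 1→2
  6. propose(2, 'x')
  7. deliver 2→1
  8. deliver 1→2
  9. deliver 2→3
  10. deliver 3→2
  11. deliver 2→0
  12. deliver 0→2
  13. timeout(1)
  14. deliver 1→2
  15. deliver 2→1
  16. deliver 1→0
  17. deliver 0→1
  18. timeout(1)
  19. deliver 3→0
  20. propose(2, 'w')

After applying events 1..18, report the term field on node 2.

2

after 1 — timeout(2): n2:cand/t1/[-]
after 2 — deliver 2→0: n0:foll/t1/[-]
after 3 — deliver 0→2: ·
after 4 — deliver 2→1: n1:foll/t1/[-]
after 5 — deliver 1→2: n2:lead/t1/[-]
after 6 — propose(2,'x'): n2:lead/t1/[x]
after 7 — deliver 2→1: n1:foll/t1/[x]
after 8 — deliver 1→2: ·
after 9 — deliver 2→3: n3:foll/t1/[-]
after 10 — deliver 3→2: ·
after 11 — deliver 2→0: n0:foll/t1/[x]
after 12 — deliver 0→2: ·
after 13 — timeout(1): n1:cand/t2/[x]
after 14 — deliver 1→2: n2:foll/t2/[x]
after 15 — deliver 2→1: ·
after 16 — deliver 1→0: n0:foll/t2/[x]
after 17 — deliver 0→1: n1:lead/t2/[x]
after 18 — timeout(1): n1:cand/t3/[x]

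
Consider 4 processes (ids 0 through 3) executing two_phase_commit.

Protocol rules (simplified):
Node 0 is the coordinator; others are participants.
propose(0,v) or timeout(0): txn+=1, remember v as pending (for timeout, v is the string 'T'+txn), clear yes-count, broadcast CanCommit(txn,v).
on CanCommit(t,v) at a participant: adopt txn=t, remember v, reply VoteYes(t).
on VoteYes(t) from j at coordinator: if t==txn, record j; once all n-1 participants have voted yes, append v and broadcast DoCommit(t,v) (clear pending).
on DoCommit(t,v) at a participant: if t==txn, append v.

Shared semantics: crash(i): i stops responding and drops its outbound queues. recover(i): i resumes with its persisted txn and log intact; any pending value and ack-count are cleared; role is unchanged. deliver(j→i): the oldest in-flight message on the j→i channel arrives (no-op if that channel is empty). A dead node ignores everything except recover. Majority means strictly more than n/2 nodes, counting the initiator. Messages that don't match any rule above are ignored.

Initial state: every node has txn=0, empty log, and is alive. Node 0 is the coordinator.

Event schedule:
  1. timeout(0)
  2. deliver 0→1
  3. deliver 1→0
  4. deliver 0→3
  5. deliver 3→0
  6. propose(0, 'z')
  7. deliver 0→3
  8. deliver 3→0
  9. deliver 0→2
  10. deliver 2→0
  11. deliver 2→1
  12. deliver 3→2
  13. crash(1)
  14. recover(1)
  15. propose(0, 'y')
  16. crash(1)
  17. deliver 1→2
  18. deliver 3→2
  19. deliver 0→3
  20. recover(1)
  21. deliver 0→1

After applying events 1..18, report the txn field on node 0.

3

e1 timeout(0): 0[coor,t=1,-]
e2 deliver 0→1: 1[part,t=1,-]
e3 deliver 1→0: ·
e4 deliver 0→3: 3[part,t=1,-]
e5 deliver 3→0: ·
e6 propose(0,'z'): 0[coor,t=2,-]
e7 deliver 0→3: 3[part,t=2,-]
e8 deliver 3→0: ·
e9 deliver 0→2: 2[part,t=1,-]
e10 deliver 2→0: ·
e11 deliver 2→1: ·
e12 deliver 3→2: ·
e13 crash(1): 1[✗part,t=1,-]
e14 recover(1): 1[part,t=1,-]
e15 propose(0,'y'): 0[coor,t=3,-]
e16 crash(1): 1[✗part,t=1,-]
e17 deliver 1→2: ·
e18 deliver 3→2: ·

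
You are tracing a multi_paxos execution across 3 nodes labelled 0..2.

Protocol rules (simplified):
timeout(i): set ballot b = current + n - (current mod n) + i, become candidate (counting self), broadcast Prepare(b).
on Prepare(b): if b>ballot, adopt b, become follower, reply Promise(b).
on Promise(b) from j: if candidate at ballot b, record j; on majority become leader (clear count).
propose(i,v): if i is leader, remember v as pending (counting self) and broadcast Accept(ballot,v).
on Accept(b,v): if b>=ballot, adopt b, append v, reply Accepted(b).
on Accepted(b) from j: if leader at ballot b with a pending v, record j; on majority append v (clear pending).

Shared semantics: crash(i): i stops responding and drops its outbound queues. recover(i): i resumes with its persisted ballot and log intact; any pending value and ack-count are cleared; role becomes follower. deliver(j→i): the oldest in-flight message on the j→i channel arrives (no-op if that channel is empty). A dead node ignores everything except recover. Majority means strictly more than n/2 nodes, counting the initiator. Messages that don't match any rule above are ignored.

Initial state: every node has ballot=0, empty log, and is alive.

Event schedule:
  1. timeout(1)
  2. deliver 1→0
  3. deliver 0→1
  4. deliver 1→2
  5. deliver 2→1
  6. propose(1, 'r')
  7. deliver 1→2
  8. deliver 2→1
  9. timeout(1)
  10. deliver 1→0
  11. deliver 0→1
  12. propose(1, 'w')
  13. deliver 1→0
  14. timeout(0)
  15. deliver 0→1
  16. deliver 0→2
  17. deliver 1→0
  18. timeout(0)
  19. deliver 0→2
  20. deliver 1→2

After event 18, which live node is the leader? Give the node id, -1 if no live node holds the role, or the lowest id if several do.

1

1. timeout(1):  <1:cand b4 ->
2. deliver 1→0:  <0:foll b4 ->
3. deliver 0→1:  <1:lead b4 ->
4. deliver 1→2:  <2:foll b4 ->
5. deliver 2→1:  nop
6. propose(1,'r'):  nop
7. deliver 1→2:  <2:foll b4 r>
8. deliver 2→1:  <1:lead b4 r>
9. timeout(1):  <1:cand b7 r>
10. deliver 1→0:  <0:foll b4 r>
11. deliver 0→1:  nop
12. propose(1,'w'):  nop
13. deliver 1→0:  <0:foll b7 r>
14. timeout(0):  <0:cand b9 r>
15. deliver 0→1:  <1:lead b7 r>
16. deliver 0→2:  <2:foll b9 r>
17. deliver 1→0:  nop
18. timeout(0):  <0:cand b12 r>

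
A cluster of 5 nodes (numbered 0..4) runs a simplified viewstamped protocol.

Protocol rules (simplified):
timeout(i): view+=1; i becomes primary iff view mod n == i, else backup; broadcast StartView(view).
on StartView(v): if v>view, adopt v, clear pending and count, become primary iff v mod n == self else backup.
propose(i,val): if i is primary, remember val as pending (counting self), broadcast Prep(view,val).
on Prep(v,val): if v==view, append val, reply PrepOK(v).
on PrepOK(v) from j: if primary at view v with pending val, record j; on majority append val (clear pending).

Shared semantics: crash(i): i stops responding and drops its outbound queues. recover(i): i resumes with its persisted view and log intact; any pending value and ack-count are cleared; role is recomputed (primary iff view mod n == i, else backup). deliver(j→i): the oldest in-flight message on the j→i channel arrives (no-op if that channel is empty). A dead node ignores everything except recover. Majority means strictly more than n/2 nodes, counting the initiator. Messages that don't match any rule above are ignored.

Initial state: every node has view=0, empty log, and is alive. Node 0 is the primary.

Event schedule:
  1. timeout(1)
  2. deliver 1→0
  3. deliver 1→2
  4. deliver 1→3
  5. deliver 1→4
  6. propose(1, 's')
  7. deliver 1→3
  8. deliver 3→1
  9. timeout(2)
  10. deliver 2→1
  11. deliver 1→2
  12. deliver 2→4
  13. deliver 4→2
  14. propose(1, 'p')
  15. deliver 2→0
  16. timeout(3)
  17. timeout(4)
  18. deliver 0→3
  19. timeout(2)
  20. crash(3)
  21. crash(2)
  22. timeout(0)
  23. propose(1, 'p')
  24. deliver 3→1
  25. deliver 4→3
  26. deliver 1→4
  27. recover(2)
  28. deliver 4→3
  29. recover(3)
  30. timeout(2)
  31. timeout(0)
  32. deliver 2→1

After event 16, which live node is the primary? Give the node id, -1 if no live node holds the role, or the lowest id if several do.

2

after 1 — timeout(1): n1:prim/v1/[-]
after 2 — deliver 1→0: n0:back/v1/[-]
after 3 — deliver 1→2: n2:back/v1/[-]
after 4 — deliver 1→3: n3:back/v1/[-]
after 5 — deliver 1→4: n4:back/v1/[-]
after 6 — propose(1,'s'): ·
after 7 — deliver 1→3: n3:back/v1/[s]
after 8 — deliver 3→1: ·
after 9 — timeout(2): n2:prim/v2/[-]
after 10 — deliver 2→1: n1:back/v2/[-]
after 11 — deliver 1→2: ·
after 12 — deliver 2→4: n4:back/v2/[-]
after 13 — deliver 4→2: ·
after 14 — propose(1,'p'): ·
after 15 — deliver 2→0: n0:back/v2/[-]
after 16 — timeout(3): n3:back/v2/[s]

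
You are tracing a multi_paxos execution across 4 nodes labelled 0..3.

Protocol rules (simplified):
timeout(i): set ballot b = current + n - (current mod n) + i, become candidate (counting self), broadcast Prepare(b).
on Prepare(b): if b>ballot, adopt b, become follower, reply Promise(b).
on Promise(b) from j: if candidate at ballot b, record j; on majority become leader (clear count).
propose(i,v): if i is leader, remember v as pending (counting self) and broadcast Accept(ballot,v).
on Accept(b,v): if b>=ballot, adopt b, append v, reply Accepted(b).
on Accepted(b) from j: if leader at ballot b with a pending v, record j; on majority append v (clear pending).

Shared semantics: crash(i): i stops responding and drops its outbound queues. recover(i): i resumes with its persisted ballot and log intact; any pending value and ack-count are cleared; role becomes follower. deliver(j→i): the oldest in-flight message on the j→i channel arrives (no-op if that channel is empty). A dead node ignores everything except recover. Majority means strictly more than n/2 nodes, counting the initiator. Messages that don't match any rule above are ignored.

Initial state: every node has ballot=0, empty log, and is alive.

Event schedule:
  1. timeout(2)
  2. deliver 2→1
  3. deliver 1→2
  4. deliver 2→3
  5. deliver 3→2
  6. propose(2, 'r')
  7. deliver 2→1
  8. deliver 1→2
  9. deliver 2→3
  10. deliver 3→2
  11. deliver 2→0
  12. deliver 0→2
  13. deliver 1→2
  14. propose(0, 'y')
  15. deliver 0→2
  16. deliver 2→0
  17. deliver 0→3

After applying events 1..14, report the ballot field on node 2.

6

[1] timeout(2) → N2(cand b6 [-])
[2] deliver 2→1 → N1(foll b6 [-])
[3] deliver 1→2 → ∅
[4] deliver 2→3 → N3(foll b6 [-])
[5] deliver 3→2 → N2(lead b6 [-])
[6] propose(2,'r') → ∅
[7] deliver 2→1 → N1(foll b6 [r])
[8] deliver 1→2 → ∅
[9] deliver 2→3 → N3(foll b6 [r])
[10] deliver 3→2 → N2(lead b6 [r])
[11] deliver 2→0 → N0(foll b6 [-])
[12] deliver 0→2 → ∅
[13] deliver 1→2 → ∅
[14] propose(0,'y') → ∅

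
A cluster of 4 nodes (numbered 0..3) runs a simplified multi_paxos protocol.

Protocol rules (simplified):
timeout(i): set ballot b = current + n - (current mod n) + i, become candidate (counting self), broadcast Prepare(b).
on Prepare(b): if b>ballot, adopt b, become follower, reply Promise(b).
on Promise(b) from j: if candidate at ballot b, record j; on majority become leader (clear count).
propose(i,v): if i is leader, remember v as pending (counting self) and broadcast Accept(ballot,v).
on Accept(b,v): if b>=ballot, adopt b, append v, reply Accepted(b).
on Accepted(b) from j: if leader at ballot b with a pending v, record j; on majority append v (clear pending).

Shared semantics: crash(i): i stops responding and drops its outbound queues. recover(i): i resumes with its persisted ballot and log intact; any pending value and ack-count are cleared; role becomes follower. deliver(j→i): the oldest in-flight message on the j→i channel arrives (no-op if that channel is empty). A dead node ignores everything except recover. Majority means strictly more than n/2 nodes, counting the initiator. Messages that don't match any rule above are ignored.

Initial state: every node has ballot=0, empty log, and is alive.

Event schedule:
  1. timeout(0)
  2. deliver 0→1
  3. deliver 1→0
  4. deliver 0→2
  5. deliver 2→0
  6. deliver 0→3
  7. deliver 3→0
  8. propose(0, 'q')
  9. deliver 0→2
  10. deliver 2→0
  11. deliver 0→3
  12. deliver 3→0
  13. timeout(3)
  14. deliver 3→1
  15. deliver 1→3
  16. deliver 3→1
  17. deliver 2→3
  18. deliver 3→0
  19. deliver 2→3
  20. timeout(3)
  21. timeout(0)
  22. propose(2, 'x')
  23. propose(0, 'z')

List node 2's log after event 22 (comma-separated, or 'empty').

after 1 — timeout(0): n0:cand/b4/[-]
after 2 — deliver 0→1: n1:foll/b4/[-]
after 3 — deliver 1→0: ·
after 4 — deliver 0→2: n2:foll/b4/[-]
after 5 — deliver 2→0: n0:lead/b4/[-]
after 6 — deliver 0→3: n3:foll/b4/[-]
after 7 — deliver 3→0: ·
after 8 — propose(0,'q'): ·
after 9 — deliver 0→2: n2:foll/b4/[q]
after 10 — deliver 2→0: ·
after 11 — deliver 0→3: n3:foll/b4/[q]
after 12 — deliver 3→0: n0:lead/b4/[q]
after 13 — timeout(3): n3:cand/b11/[q]
after 14 — deliver 3→1: n1:foll/b11/[-]
after 15 — deliver 1→3: ·
after 16 — deliver 3→1: ·
after 17 — deliver 2→3: ·
after 18 — deliver 3→0: n0:foll/b11/[q]
after 19 — deliver 2→3: ·
after 20 — timeout(3): n3:cand/b15/[q]
after 21 — timeout(0): n0:cand/b12/[q]
after 22 — propose(2,'x'): ·

q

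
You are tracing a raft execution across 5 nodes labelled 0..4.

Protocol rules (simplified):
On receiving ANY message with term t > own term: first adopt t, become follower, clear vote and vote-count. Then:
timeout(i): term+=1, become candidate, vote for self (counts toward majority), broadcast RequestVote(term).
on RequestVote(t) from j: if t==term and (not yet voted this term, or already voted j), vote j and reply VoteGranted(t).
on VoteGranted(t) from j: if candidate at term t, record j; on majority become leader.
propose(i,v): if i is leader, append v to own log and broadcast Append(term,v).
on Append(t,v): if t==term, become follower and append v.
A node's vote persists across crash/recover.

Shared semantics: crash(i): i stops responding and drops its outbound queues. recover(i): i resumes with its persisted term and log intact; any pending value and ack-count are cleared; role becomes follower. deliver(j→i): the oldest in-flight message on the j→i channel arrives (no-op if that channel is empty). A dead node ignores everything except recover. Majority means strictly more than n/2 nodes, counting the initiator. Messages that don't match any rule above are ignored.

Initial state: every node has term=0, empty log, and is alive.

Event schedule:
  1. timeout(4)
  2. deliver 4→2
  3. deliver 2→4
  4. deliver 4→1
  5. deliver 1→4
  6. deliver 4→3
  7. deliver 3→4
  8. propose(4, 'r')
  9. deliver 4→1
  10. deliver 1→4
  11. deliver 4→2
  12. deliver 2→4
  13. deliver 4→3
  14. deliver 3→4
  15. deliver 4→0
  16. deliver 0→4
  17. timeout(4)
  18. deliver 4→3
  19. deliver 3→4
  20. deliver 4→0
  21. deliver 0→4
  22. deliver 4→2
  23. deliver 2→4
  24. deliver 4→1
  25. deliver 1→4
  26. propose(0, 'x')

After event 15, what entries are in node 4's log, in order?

e1 timeout(4): 4[cand,t=1,-]
e2 deliver 4→2: 2[foll,t=1,-]
e3 deliver 2→4: ·
e4 deliver 4→1: 1[foll,t=1,-]
e5 deliver 1→4: 4[lead,t=1,-]
e6 deliver 4→3: 3[foll,t=1,-]
e7 deliver 3→4: ·
e8 propose(4,'r'): 4[lead,t=1,r]
e9 deliver 4→1: 1[foll,t=1,r]
e10 deliver 1→4: ·
e11 deliver 4→2: 2[foll,t=1,r]
e12 deliver 2→4: ·
e13 deliver 4→3: 3[foll,t=1,r]
e14 deliver 3→4: ·
e15 deliver 4→0: 0[foll,t=1,-]

r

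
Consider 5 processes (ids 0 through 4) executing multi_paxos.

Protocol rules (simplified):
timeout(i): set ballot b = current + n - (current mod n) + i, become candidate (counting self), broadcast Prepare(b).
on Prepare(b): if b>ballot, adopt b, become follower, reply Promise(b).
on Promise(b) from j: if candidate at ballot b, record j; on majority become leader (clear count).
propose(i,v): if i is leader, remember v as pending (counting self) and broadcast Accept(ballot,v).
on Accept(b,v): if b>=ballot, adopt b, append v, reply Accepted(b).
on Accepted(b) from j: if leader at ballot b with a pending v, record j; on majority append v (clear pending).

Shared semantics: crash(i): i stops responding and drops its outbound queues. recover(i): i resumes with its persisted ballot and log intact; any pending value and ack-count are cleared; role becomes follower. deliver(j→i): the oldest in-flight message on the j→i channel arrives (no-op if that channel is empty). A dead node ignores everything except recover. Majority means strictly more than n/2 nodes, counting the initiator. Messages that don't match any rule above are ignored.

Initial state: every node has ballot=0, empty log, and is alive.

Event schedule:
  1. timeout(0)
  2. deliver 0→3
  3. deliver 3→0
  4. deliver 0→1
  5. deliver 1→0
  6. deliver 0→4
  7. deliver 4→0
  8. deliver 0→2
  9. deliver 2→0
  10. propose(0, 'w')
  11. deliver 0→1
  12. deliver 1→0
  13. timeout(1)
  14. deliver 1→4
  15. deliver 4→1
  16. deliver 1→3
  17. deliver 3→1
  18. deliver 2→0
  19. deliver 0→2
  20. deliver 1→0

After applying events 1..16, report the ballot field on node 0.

5

e1 timeout(0): 0[cand,b=5,-]
e2 deliver 0→3: 3[foll,b=5,-]
e3 deliver 3→0: ·
e4 deliver 0→1: 1[foll,b=5,-]
e5 deliver 1→0: 0[lead,b=5,-]
e6 deliver 0→4: 4[foll,b=5,-]
e7 deliver 4→0: ·
e8 deliver 0→2: 2[foll,b=5,-]
e9 deliver 2→0: ·
e10 propose(0,'w'): ·
e11 deliver 0→1: 1[foll,b=5,w]
e12 deliver 1→0: ·
e13 timeout(1): 1[cand,b=11,w]
e14 deliver 1→4: 4[foll,b=11,-]
e15 deliver 4→1: ·
e16 deliver 1→3: 3[foll,b=11,-]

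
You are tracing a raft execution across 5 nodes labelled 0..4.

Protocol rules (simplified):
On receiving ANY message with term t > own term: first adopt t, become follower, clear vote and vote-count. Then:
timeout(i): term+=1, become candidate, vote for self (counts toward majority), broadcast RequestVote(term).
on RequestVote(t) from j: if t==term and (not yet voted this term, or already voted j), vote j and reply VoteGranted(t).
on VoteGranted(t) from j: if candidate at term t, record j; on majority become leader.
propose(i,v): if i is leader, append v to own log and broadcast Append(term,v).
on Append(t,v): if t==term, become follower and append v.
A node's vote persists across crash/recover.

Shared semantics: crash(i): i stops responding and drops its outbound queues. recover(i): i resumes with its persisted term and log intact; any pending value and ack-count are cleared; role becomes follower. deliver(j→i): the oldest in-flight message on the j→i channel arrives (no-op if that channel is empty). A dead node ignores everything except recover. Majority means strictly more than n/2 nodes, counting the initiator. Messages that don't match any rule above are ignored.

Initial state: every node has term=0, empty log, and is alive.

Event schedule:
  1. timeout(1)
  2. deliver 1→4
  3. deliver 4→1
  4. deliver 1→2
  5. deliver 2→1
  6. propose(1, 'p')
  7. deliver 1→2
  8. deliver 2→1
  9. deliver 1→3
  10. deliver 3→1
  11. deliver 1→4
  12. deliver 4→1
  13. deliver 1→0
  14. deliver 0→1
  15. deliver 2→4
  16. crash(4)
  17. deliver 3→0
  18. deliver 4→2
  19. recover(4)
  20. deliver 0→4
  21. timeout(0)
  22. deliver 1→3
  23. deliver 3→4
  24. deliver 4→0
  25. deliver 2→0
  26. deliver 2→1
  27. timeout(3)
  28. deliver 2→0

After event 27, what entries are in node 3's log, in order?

p

1. timeout(1):  <1:cand t1 ->
2. deliver 1→4:  <4:foll t1 ->
3. deliver 4→1:  nop
4. deliver 1→2:  <2:foll t1 ->
5. deliver 2→1:  <1:lead t1 ->
6. propose(1,'p'):  <1:lead t1 p>
7. deliver 1→2:  <2:foll t1 p>
8. deliver 2→1:  nop
9. deliver 1→3:  <3:foll t1 ->
10. deliver 3→1:  nop
11. deliver 1→4:  <4:foll t1 p>
12. deliver 4→1:  nop
13. deliver 1→0:  <0:foll t1 ->
14. deliver 0→1:  nop
15. deliver 2→4:  nop
16. crash(4):  <4:✗foll t1 p>
17. deliver 3→0:  nop
18. deliver 4→2:  nop
19. recover(4):  <4:foll t1 p>
20. deliver 0→4:  nop
21. timeout(0):  <0:cand t2 ->
22. deliver 1→3:  <3:foll t1 p>
23. deliver 3→4:  nop
24. deliver 4→0:  nop
25. deliver 2→0:  nop
26. deliver 2→1:  nop
27. timeout(3):  <3:cand t2 p>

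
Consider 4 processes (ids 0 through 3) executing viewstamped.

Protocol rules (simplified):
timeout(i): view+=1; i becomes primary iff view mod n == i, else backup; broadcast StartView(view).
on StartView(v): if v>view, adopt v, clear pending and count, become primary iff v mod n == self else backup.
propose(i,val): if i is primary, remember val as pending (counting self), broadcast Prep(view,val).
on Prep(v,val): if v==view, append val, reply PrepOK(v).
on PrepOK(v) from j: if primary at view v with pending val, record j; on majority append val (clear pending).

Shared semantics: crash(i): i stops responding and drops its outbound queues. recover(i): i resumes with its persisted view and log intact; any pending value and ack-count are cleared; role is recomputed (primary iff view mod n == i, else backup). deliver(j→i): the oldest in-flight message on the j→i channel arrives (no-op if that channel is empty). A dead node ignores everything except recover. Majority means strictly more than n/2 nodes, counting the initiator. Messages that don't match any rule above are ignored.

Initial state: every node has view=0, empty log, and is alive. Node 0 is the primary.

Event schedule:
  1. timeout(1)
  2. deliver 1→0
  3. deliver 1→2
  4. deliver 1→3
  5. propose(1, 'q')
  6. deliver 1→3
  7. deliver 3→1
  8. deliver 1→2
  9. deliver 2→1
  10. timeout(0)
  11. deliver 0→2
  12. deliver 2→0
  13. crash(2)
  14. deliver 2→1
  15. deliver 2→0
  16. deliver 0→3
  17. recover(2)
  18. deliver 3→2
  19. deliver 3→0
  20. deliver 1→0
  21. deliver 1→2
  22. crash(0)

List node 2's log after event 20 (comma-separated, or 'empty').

q

[1] timeout(1) → N1(prim v1 [-])
[2] deliver 1→0 → N0(back v1 [-])
[3] deliver 1→2 → N2(back v1 [-])
[4] deliver 1→3 → N3(back v1 [-])
[5] propose(1,'q') → ∅
[6] deliver 1→3 → N3(back v1 [q])
[7] deliver 3→1 → ∅
[8] deliver 1→2 → N2(back v1 [q])
[9] deliver 2→1 → N1(prim v1 [q])
[10] timeout(0) → N0(back v2 [-])
[11] deliver 0→2 → N2(prim v2 [q])
[12] deliver 2→0 → ∅
[13] crash(2) → N2(✗prim v2 [q])
[14] deliver 2→1 → ∅
[15] deliver 2→0 → ∅
[16] deliver 0→3 → N3(back v2 [q])
[17] recover(2) → N2(prim v2 [q])
[18] deliver 3→2 → ∅
[19] deliver 3→0 → ∅
[20] deliver 1→0 → ∅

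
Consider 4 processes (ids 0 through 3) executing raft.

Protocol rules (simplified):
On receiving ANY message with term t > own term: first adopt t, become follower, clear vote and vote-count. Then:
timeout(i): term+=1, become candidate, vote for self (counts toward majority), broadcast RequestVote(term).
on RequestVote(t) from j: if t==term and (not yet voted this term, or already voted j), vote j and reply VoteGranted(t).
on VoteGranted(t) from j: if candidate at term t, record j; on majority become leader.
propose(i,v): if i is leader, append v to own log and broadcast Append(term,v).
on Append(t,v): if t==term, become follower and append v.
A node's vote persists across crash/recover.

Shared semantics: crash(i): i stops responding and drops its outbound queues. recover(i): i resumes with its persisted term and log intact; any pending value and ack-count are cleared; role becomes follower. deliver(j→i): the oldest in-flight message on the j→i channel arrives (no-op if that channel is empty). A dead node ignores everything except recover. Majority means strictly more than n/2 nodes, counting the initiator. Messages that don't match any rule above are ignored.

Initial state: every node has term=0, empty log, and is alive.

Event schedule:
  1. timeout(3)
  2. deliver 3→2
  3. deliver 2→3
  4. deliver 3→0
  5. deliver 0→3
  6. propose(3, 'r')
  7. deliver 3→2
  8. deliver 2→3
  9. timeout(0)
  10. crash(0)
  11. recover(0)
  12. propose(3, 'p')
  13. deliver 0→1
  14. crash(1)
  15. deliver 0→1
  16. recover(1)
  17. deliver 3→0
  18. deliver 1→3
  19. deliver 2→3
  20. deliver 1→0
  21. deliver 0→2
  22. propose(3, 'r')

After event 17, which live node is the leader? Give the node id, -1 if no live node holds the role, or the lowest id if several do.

3

step 1 timeout(3): 3={cand,t=1,log=-}
step 2 deliver 3→2: 2={foll,t=1,log=-}
step 3 deliver 2→3: —
step 4 deliver 3→0: 0={foll,t=1,log=-}
step 5 deliver 0→3: 3={lead,t=1,log=-}
step 6 propose(3,'r'): 3={lead,t=1,log=r}
step 7 deliver 3→2: 2={foll,t=1,log=r}
step 8 deliver 2→3: —
step 9 timeout(0): 0={cand,t=2,log=-}
step 10 crash(0): 0={✗cand,t=2,log=-}
step 11 recover(0): 0={foll,t=2,log=-}
step 12 propose(3,'p'): 3={lead,t=1,log=r,p}
step 13 deliver 0→1: —
step 14 crash(1): 1={✗foll,t=0,log=-}
step 15 deliver 0→1: —
step 16 recover(1): 1={foll,t=0,log=-}
step 17 deliver 3→0: —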